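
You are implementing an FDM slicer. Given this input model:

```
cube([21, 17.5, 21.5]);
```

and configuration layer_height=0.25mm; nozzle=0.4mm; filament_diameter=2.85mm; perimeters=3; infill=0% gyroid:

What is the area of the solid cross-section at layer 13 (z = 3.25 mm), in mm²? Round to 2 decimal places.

367.50 mm²

At z = 3.25 mm: the 21×17.5 cube contributes its full rectangle (area 367.50 mm²). Overall, the cross-section is a single solid region. Net area = 367.50 mm².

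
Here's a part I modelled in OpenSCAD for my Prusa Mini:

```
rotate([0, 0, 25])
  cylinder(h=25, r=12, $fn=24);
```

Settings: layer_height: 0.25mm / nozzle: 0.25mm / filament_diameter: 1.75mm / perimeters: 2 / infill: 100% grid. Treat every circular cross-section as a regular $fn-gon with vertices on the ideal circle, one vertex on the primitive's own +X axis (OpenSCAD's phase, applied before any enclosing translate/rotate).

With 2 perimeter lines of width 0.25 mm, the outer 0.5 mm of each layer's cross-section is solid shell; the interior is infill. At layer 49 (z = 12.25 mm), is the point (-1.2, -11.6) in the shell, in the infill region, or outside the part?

shell

At z = 12.25 mm: the r=12 cylinder gives a regular 24-gon of circumradius 12 (constant along its height); (rotated 25° about Z; rotation is an isometry so areas/perimeters/island counts are preserved). Overall, the cross-section is a single solid region. Undo the 25° rotation: the query point maps to (-5.990, -10.006) in the un-rotated model frame. The nearest boundary edge runs (-8.49, -8.49)→(-6.00, -10.39); distance from the point to it = 0.31 mm. The point is inside the cross-section, 0.31 mm from the nearest boundary — within the 0.5 mm shell band (2 × 0.25).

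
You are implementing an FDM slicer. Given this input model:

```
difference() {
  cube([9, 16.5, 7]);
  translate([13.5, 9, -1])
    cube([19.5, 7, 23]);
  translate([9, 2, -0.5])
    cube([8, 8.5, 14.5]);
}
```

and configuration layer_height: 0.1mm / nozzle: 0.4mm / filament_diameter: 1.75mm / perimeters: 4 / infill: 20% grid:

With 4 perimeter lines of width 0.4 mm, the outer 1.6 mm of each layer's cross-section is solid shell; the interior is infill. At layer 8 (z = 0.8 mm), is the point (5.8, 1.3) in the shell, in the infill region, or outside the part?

At z = 0.8 mm: the 9×16.5 cube contributes its full rectangle; the cube at (13.5, 9) (footprint 19.5×7) is included at this height; the cube at (9, 2) (footprint 8×8.5) is included at this height; Subtracting the remaining from the first: starting from the 9×16.5 cube, the 19.5×7 cube at (13.5, 9) misses the remaining region (no effect); the 8×8.5 cube at (9, 2) misses the remaining region (no effect) — 1 connected region. Overall, the cross-section is a single solid region. The nearest boundary edge runs (9.00, 0.00)→(0.00, 0.00); distance from the point to it = 1.30 mm. The point is inside the cross-section, 1.30 mm from the nearest boundary — within the 1.6 mm shell band (4 × 0.4).

shell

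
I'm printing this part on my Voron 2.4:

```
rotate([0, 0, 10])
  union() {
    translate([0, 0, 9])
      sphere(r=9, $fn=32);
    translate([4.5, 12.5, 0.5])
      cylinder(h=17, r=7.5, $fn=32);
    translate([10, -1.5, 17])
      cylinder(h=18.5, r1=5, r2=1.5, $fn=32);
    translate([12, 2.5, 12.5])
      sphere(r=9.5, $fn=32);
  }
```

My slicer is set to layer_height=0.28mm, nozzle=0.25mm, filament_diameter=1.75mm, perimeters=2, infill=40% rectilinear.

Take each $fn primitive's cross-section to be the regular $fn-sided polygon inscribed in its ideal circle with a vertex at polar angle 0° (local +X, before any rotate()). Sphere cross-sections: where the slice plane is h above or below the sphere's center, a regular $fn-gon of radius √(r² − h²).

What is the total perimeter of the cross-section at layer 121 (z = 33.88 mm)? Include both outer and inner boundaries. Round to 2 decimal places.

At z = 33.88 mm: the sphere does not reach this height (|z−center|=24.880 > r=9); the cylinder at (4.5, 12.5) is not intersected at this z (z outside [0.5, 17.5]); the cone at (10, -1.5) (r1=5→r2=1.5) has section circumradius 1.806 here — a regular 32-gon (perimeter = 2·32·1.806·sin(180°/32) = 11.33 mm); the sphere at (12, 2.5) is not intersected at this z (|z−center|=21.380 > r=9.5); Combining (union): only the cone at (10, -1.5) is present, so the union is just that shape — boundary = 11.33 mm; (whole slice rotated 10° about Z — lengths, areas and connectivity unchanged). Overall, the cross-section is a single solid region. Total boundary length (outer) = 11.33 mm.

11.33 mm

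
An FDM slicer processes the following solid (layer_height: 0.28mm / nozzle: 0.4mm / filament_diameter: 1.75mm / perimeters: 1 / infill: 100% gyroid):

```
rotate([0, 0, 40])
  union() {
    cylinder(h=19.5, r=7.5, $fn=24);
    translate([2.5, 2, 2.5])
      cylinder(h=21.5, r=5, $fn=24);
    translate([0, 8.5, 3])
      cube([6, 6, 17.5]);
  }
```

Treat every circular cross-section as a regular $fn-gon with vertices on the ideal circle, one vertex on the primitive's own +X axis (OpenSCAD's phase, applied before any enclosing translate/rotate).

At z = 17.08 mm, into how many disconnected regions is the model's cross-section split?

At z = 17.08 mm: the r=7.5 cylinder contributes a regular 24-gon of circumradius 7.5; the r=5 cylinder at (2.5, 2) contributes a regular 24-gon of circumradius 5; the cube at (0, 8.5) (footprint 6×6) is included at this height; Taking the union: the regions partially overlap (shared area 73.75 mm²), so overlapping operands fuse into one piece — 2 connected regions; (rotated 40° about Z; rotation is an isometry so areas/perimeters/island counts are preserved). The result has 2 disconnected regions.

2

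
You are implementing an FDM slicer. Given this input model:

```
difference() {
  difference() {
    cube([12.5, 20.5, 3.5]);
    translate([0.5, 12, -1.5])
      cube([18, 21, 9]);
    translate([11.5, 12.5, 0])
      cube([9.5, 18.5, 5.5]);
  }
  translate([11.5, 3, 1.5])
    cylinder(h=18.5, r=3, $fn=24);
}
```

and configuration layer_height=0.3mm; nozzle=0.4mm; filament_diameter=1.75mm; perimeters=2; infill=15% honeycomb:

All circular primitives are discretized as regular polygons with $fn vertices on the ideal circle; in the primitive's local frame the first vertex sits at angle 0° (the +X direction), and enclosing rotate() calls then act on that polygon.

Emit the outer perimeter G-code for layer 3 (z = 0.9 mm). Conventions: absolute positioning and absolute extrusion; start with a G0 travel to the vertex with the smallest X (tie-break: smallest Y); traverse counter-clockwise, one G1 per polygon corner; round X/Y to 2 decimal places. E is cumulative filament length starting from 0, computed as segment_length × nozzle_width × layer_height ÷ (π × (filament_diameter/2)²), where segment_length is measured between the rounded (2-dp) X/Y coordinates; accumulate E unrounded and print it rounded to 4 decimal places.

At z = 0.9 mm: the 12.5×20.5 cube contributes its full rectangle; the cube at (0.5, 12) (footprint 18×21) is included at this height; the cube at (11.5, 12.5) (footprint 9.5×18.5) is included at this height; Subtracting the remaining from the first: starting from the 12.5×20.5 cube, the 18×21 cube at (0.5, 12) partially overlaps it — only the 102.00 mm² overlap (of its 378.00 mm²) is removed, clipping the outline; the 9.5×18.5 cube at (11.5, 12.5) misses the remaining region (no effect) — 1 connected region; the cylinder at (11.5, 3) does not reach this height (z outside [1.5, 20]); Subtracting the remaining from the first: none of the subtracted shapes is present at this height, so the result so far is unchanged — 1 connected region. The outline is a single polygon with 6 vertices. Extrusion per mm of travel: 0.4 × 0.3 / (π × 0.875²) = 0.049890. Accumulating E over each segment gives final E = 3.2928.

G0 X0.00 Y0.00 Z0.90
G1 X12.50 Y0.00 E0.6236
G1 X12.50 Y12.00 E1.2223
G1 X0.50 Y12.00 E1.8210
G1 X0.50 Y20.50 E2.2451
G1 X0.00 Y20.50 E2.2700
G1 X0.00 Y0.00 E3.2928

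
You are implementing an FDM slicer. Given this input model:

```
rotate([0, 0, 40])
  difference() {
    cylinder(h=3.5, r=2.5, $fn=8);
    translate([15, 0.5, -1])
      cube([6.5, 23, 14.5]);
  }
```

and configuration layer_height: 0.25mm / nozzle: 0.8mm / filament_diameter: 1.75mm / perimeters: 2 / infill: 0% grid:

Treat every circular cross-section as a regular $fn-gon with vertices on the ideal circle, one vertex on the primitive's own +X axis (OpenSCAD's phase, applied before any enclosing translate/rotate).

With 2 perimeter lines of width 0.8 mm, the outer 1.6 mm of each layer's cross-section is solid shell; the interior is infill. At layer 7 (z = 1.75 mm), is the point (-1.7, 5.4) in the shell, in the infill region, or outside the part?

outside

At z = 1.75 mm: the r=2.5 cylinder gives a regular 8-gon of circumradius 2.5 (constant along its height); the 6.5×23 cube at (15, 0.5) contributes its full rectangle; Subtracting the remaining from the first: starting from the r=2.5 cylinder, the 6.5×23 cube at (15, 0.5) misses the remaining region (no effect) — 1 connected region; (whole slice rotated 40° about Z — lengths, areas and connectivity unchanged). Overall, the cross-section is a single solid region. Undo the 40° rotation: the query point maps to (2.169, 5.229) in the un-rotated model frame. The nearest boundary edge runs (0.00, 2.50)→(1.77, 1.77); distance from the point to it = 3.35 mm. The point is not inside any of the regions above, so it lies outside the cross-section (3.35 mm from the nearest boundary).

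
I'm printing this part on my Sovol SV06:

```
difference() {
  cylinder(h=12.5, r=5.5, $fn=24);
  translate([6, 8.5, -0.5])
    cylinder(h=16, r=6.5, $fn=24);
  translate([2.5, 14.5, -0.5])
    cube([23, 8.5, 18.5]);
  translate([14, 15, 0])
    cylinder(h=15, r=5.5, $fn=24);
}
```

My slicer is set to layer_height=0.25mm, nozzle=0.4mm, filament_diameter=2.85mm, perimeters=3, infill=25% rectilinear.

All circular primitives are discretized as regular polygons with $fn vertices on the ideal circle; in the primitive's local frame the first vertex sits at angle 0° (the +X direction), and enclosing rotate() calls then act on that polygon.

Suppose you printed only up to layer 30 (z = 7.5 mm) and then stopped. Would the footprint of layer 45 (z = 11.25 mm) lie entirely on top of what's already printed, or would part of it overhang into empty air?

entirely on top

Compare the two slices. At z = 7.5: the r=5.5 cylinder contributes a regular 24-gon of circumradius 5.5 (area = (24/2)·5.500²·sin(360°/24) = 93.95 mm²); the r=6.5 cylinder at (6, 8.5) contributes a regular 24-gon of circumradius 6.5 (area = (24/2)·6.500²·sin(360°/24) = 131.22 mm²); the cube at (2.5, 14.5) (footprint 23×8.5) is included at this height (area 195.50 mm²); the r=5.5 cylinder at (14, 15) contributes a regular 24-gon of circumradius 5.5 (area = (24/2)·5.500²·sin(360°/24) = 93.95 mm²); Subtracting the remaining from the first: starting from the r=5.5 cylinder (93.95 mm²), the r=6.5 cylinder at (6, 8.5) partially overlaps it — only the 6.01 mm² overlap (of its 131.22 mm²) is removed, clipping the outline; the 23×8.5 cube at (2.5, 14.5) misses the remaining region (no effect); the r=5.5 cylinder at (14, 15) misses the remaining region (no effect) — area = 87.95 mm². At z = 11.25: the r=5.5 cylinder gives a regular 24-gon of circumradius 5.5 (constant along its height) (area = (24/2)·5.500²·sin(360°/24) = 93.95 mm²); the r=6.5 cylinder at (6, 8.5) gives a regular 24-gon of circumradius 6.5 (constant along its height) (area = (24/2)·6.500²·sin(360°/24) = 131.22 mm²); the 23×8.5 cube at (2.5, 14.5) contributes its full rectangle (area 195.50 mm²); the r=5.5 cylinder at (14, 15) gives a regular 24-gon of circumradius 5.5 (constant along its height) (area = (24/2)·5.500²·sin(360°/24) = 93.95 mm²); Subtracting the remaining from the first: starting from the r=5.5 cylinder (93.95 mm²), the r=6.5 cylinder at (6, 8.5) partially overlaps it — only the 6.01 mm² overlap (of its 131.22 mm²) is removed, clipping the outline; the 23×8.5 cube at (2.5, 14.5) misses the remaining region (no effect); the r=5.5 cylinder at (14, 15) misses the remaining region (no effect) — area = 87.95 mm². Checking containment: the cross-section at z = 11.25 is a subset of the cross-section at z = 7.5.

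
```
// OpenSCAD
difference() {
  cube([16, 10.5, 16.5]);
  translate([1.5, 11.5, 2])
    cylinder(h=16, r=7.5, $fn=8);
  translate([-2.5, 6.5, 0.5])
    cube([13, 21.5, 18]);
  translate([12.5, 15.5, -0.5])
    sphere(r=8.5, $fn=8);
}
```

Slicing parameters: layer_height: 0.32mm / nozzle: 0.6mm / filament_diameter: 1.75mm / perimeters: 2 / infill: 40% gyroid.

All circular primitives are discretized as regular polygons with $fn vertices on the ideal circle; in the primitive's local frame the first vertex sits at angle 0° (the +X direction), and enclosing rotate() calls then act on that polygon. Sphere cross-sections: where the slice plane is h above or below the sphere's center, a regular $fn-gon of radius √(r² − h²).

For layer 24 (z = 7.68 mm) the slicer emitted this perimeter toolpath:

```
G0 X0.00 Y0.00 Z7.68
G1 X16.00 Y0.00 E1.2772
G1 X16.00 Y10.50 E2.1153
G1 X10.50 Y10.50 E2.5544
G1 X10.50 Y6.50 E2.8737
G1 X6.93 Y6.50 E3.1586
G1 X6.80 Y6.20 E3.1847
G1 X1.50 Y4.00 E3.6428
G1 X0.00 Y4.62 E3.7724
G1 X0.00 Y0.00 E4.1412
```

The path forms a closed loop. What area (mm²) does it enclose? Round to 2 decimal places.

Apply the shoelace formula to the sequence of (X, Y) vertices; enclosed area = 115.28 mm².

115.28 mm²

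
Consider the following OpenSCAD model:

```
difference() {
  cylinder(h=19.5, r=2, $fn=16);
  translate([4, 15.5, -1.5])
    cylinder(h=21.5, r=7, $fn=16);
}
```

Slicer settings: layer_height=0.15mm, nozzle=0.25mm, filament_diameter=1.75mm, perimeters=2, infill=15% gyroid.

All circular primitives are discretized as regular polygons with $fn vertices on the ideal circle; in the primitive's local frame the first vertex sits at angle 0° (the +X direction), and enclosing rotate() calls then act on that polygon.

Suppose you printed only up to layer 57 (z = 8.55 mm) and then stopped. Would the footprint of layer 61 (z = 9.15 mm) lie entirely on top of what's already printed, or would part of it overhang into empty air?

Compare the two slices. At z = 8.55: the r=2 cylinder contributes a regular 16-gon of circumradius 2 (area = (16/2)·2.000²·sin(360°/16) = 12.25 mm²); the r=7 cylinder at (4, 15.5) gives a regular 16-gon of circumradius 7 (constant along its height) (area = (16/2)·7.000²·sin(360°/16) = 150.01 mm²); Taking the first minus the rest: starting from the r=2 cylinder (12.25 mm²), the r=7 cylinder at (4, 15.5) misses the remaining region (no effect) — area = 12.25 mm². At z = 9.15: the cylinder: section is a regular 16-gon, circumradius r=2 (area = (16/2)·2.000²·sin(360°/16) = 12.25 mm²); the r=7 cylinder at (4, 15.5) contributes a regular 16-gon of circumradius 7 (area = (16/2)·7.000²·sin(360°/16) = 150.01 mm²); Subtracting the remaining from the first: starting from the r=2 cylinder (12.25 mm²), the r=7 cylinder at (4, 15.5) misses the remaining region (no effect) — area = 12.25 mm². Checking containment: the cross-section at z = 9.15 is a subset of the cross-section at z = 8.55.

entirely on top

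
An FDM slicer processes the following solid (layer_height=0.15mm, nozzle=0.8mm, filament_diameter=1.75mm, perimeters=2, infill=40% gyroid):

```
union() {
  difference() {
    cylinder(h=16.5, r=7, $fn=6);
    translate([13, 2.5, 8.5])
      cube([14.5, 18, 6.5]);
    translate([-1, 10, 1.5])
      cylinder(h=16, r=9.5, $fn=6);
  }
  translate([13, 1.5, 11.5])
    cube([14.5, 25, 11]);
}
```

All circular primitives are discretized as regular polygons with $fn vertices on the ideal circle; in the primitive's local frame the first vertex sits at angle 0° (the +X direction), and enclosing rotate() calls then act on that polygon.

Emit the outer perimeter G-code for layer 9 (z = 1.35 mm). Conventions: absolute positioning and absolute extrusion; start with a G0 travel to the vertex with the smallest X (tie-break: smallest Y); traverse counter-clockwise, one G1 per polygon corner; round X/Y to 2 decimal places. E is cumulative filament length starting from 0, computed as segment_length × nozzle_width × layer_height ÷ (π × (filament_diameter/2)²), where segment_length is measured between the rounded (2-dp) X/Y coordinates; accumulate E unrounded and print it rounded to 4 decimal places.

At z = 1.35 mm: the r=7 cylinder gives a regular 6-gon of circumradius 7 (constant along its height); the cube at (13, 2.5) is absent (z outside [8.5, 15]); the cylinder at (-1, 10) is not intersected at this z (z outside [1.5, 17.5]); After the difference (first − rest): none of the subtracted shapes is present at this height, so the r=7 cylinder is unchanged — 1 connected region; the cube at (13, 1.5) is absent (z outside [11.5, 22.5]); Merging all regions: only the result so far is present, so the union is just that shape — 1 connected region. The outline is a single polygon with 6 vertices. Extrusion per mm of travel: 0.8 × 0.15 / (π × 0.875²) = 0.049890. Accumulating E over each segment gives final E = 2.0950.

G0 X-7.00 Y0.00 Z1.35
G1 X-3.50 Y-6.06 E0.3491
G1 X3.50 Y-6.06 E0.6984
G1 X7.00 Y0.00 E1.0475
G1 X3.50 Y6.06 E1.3966
G1 X-3.50 Y6.06 E1.7459
G1 X-7.00 Y0.00 E2.0950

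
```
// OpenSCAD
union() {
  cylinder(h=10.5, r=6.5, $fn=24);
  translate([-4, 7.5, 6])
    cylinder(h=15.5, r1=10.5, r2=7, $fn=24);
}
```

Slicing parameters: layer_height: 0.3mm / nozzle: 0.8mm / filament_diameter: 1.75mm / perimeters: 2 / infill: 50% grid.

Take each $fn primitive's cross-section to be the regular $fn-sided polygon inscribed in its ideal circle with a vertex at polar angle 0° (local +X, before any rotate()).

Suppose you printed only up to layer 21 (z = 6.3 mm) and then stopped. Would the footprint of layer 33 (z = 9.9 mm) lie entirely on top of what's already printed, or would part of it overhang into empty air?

entirely on top

Compare the two slices. At z = 6.3: the r=6.5 cylinder gives a regular 24-gon of circumradius 6.5 (constant along its height) (area = (24/2)·6.500²·sin(360°/24) = 131.22 mm²); the cone at (-4, 7.5): at t=0.019 of its height the radius interpolates to r₁+(r₂−r₁)t = 10.432, giving a regular 24-gon of that circumradius (area = (24/2)·10.432²·sin(360°/24) = 338.01 mm²); Combining (union): the regions partially overlap — summed areas 469.23 mm² minus the doubly-counted overlap 80.53 mm² gives 388.70 mm² — area = 388.70 mm². At z = 9.9: the r=6.5 cylinder contributes a regular 24-gon of circumradius 6.5 (area = (24/2)·6.500²·sin(360°/24) = 131.22 mm²); the cone at (-4, 7.5): at t=0.252 of its height the radius interpolates to r₁+(r₂−r₁)t = 9.619, giving a regular 24-gon of that circumradius (area = (24/2)·9.619²·sin(360°/24) = 287.39 mm²); Taking the union: the regions partially overlap — summed areas 418.61 mm² minus the doubly-counted overlap 69.31 mm² gives 349.30 mm² — area = 349.30 mm². Checking containment: the cross-section at z = 9.9 is a subset of the cross-section at z = 6.3.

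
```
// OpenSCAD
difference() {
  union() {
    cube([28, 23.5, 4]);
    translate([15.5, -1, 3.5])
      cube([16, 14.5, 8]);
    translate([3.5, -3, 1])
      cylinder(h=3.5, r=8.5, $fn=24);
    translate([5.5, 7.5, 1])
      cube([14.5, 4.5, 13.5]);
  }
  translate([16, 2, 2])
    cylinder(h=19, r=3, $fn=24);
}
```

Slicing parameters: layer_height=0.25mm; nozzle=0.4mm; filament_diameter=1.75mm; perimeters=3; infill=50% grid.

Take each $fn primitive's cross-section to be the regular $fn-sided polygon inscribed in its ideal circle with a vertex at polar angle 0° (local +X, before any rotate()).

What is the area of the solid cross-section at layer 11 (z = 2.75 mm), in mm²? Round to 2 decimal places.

At z = 2.75 mm: the cube (footprint 28×23.5) is included at this height (area 658.00 mm²); the cube at (15.5, -1) does not reach this height (z outside [3.5, 11.5]); the cylinder at (3.5, -3): section is a regular 24-gon, circumradius r=8.5 (area = (24/2)·8.500²·sin(360°/24) = 224.40 mm²); the 14.5×4.5 cube at (5.5, 7.5) contributes its full rectangle (area 65.25 mm²); Combining (union): the regions partially overlap — summed areas 947.65 mm² minus the doubly-counted overlap 114.74 mm² gives 832.91 mm² — area = 832.91 mm²; the r=3 cylinder at (16, 2) gives a regular 24-gon of circumradius 3 (constant along its height) (area = (24/2)·3.000²·sin(360°/24) = 27.95 mm²); Taking the first minus the rest: starting from that combined region (832.91 mm²), the r=3 cylinder at (16, 2) partially overlaps it — only the 24.94 mm² overlap (of its 27.95 mm²) is removed, clipping the outline — area = 807.97 mm². Overall, the cross-section is a single solid region. Net area = 807.97 mm².

807.97 mm²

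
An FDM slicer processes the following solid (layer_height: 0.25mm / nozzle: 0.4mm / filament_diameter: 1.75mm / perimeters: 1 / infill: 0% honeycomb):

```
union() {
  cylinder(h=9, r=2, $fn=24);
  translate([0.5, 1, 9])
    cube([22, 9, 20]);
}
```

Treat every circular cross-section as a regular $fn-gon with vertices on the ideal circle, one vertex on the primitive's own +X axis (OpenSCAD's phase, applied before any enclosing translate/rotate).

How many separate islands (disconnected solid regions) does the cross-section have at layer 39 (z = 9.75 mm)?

1

At z = 9.75 mm: the cylinder is absent (z outside [0, 9]); the cube at (0.5, 1) (footprint 22×9) is included at this height; Merging all regions: only the 22×9 cube at (0.5, 1) is present, so the union is just that shape — 1 connected region. Overall, the cross-section is a single solid region. Island count = 1.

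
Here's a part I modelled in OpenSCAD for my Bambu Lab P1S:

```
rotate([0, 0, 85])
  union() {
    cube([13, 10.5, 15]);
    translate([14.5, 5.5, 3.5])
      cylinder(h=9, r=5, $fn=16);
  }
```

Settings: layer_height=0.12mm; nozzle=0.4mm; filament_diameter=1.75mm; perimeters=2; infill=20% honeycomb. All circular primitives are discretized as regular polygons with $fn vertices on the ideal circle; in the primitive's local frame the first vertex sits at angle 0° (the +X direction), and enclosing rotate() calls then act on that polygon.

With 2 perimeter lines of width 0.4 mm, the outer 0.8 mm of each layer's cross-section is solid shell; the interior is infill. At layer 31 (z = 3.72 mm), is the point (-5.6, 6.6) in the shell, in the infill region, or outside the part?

At z = 3.72 mm: the cube (footprint 13×10.5) is included at this height; the r=5 cylinder at (14.5, 5.5) contributes a regular 16-gon of circumradius 5; Merging all regions: the regions partially overlap (shared area 23.72 mm²), so overlapping operands fuse into one piece — 1 connected region; (rotated 85° about Z; rotation is an isometry so areas/perimeters/island counts are preserved). Overall, the cross-section is a single solid region. Undo the 85° rotation: the query point maps to (6.087, 6.154) in the un-rotated model frame. The nearest boundary edge runs (0.00, 10.50)→(13.00, 10.50); distance from the point to it = 4.35 mm. The point is inside the cross-section and 4.35 mm from the nearest boundary — more than the 0.8 mm shell width (2 × 0.4), so it's in the infill interior.

infill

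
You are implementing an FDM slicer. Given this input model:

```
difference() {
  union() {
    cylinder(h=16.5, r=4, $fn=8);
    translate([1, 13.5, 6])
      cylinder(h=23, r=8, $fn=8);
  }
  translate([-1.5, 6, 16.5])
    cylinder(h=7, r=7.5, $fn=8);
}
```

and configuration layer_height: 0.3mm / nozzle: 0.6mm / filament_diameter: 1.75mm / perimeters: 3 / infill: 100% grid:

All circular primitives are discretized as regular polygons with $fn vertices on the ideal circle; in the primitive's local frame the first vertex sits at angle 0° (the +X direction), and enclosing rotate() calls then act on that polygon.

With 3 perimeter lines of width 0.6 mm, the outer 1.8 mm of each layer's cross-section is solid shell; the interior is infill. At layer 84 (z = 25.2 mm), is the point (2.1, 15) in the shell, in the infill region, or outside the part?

infill

At z = 25.2 mm: the cylinder is absent (z outside [0, 16.5]); the r=8 cylinder at (1, 13.5) gives a regular 8-gon of circumradius 8 (constant along its height); Combining (union): only the r=8 cylinder at (1, 13.5) is present, so the union is just that shape — 1 connected region; the cylinder at (-1.5, 6) is not intersected at this z (z outside [16.5, 23.5]); Subtracting the remaining from the first: none of the subtracted shapes is present at this height, so the result so far is unchanged — 1 connected region. Overall, the cross-section is a single solid region. The nearest boundary edge runs (6.66, 19.16)→(1.00, 21.50); distance from the point to it = 5.58 mm. The point is inside the cross-section and 5.58 mm from the nearest boundary — more than the 1.8 mm shell width (3 × 0.6), so it's in the infill interior.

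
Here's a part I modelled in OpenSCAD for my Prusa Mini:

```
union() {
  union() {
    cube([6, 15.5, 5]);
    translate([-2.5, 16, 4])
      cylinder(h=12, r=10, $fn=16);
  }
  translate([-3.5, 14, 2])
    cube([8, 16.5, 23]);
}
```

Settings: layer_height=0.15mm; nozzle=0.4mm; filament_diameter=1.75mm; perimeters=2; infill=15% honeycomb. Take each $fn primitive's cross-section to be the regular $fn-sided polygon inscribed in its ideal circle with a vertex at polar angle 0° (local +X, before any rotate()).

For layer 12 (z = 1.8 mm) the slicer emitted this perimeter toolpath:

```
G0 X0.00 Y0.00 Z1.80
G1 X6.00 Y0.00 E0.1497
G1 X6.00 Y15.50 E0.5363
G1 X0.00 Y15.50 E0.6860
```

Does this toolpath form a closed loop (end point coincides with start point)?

no

Start point (G0): (0.00, 0.00). End point (last G1): the path does not return to the start — open.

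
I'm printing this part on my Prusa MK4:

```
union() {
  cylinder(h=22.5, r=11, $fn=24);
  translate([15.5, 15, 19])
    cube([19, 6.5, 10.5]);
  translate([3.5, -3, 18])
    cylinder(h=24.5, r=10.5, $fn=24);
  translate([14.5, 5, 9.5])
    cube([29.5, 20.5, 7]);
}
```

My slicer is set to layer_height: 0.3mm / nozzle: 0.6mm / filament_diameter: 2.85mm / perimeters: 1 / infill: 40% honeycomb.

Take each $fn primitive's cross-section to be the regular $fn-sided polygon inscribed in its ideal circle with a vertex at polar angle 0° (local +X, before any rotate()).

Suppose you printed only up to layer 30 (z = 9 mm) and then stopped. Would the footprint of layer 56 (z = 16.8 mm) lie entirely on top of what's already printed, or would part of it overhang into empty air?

entirely on top

Compare the two slices. At z = 9: the cylinder: section is a regular 24-gon, circumradius r=11 (area = (24/2)·11.000²·sin(360°/24) = 375.81 mm²); the cube at (15.5, 15) is absent (z outside [19, 29.5]); the cylinder at (3.5, -3) is absent (z outside [18, 42.5]); the cube at (14.5, 5) is not intersected at this z (z outside [9.5, 16.5]); Merging all regions: only the r=11 cylinder is present, so the union is just that shape — area = 375.81 mm². At z = 16.8: the r=11 cylinder contributes a regular 24-gon of circumradius 11 (area = (24/2)·11.000²·sin(360°/24) = 375.81 mm²); the cube at (15.5, 15) does not reach this height (z outside [19, 29.5]); the cylinder at (3.5, -3) is absent (z outside [18, 42.5]); the cube at (14.5, 5) is not intersected at this z (z outside [9.5, 16.5]); Taking the union: only the r=11 cylinder is present, so the union is just that shape — area = 375.81 mm². Checking containment: the cross-section at z = 16.8 is a subset of the cross-section at z = 9.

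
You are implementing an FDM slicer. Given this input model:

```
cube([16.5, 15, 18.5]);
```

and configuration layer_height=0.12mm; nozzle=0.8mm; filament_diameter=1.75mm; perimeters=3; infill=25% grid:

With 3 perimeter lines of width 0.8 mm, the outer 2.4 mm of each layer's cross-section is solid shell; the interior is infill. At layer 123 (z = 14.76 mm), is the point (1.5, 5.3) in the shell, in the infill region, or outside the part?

At z = 14.76 mm: the cube (footprint 16.5×15) is included at this height. Overall, the cross-section is a single solid region. The nearest boundary edge runs (0.00, 15.00)→(0.00, 0.00); distance from the point to it = 1.50 mm. The point is inside the cross-section, 1.50 mm from the nearest boundary — within the 2.4 mm shell band (3 × 0.8).

shell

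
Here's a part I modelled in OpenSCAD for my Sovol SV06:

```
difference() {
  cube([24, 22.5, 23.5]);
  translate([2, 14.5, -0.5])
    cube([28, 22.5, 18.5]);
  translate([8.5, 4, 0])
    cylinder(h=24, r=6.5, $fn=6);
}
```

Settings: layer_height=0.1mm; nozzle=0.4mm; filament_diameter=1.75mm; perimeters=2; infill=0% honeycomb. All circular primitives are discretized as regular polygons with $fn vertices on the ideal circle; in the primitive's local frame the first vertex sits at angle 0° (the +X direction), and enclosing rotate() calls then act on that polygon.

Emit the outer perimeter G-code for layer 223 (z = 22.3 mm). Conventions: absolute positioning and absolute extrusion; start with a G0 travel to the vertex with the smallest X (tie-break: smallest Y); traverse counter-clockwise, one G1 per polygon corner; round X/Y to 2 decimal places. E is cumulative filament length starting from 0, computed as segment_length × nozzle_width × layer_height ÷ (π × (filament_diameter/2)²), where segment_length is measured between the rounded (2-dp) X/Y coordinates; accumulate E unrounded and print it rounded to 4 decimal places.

At z = 22.3 mm: the cube is present — its section is the full 24×22.5 rectangle; the cube at (2, 14.5) is absent (z outside [-0.5, 18]); the r=6.5 cylinder at (8.5, 4) gives a regular 6-gon of circumradius 6.5 (constant along its height); After the difference (first − rest): starting from the 24×22.5 cube, the r=6.5 cylinder at (8.5, 4) partially overlaps it — only the 97.65 mm² overlap (of its 109.77 mm²) is removed, clipping the outline — 1 connected region. The outline is a single polygon with 10 vertices. Extrusion per mm of travel: 0.4 × 0.1 / (π × 0.875²) = 0.016630. Accumulating E over each segment gives final E = 1.8852.

G0 X0.00 Y0.00 Z22.30
G1 X4.31 Y0.00 E0.0717
G1 X2.00 Y4.00 E0.1485
G1 X5.25 Y9.63 E0.2566
G1 X11.75 Y9.63 E0.3647
G1 X15.00 Y4.00 E0.4728
G1 X12.69 Y0.00 E0.5496
G1 X24.00 Y0.00 E0.7377
G1 X24.00 Y22.50 E1.1119
G1 X0.00 Y22.50 E1.5110
G1 X0.00 Y0.00 E1.8852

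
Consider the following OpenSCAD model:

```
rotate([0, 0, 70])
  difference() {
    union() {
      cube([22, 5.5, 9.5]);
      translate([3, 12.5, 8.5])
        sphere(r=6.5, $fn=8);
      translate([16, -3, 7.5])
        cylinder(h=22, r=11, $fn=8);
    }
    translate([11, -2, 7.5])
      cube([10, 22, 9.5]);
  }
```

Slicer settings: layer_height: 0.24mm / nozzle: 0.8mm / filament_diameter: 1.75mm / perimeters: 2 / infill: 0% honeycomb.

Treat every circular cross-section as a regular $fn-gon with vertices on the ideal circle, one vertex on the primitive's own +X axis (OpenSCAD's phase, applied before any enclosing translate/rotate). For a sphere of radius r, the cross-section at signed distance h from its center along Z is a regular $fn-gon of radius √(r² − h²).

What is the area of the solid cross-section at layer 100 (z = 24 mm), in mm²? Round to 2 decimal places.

At z = 24 mm: the cube is absent (z outside [0, 9.5]); the sphere at (3, 12.5) does not reach this height (|z−center|=15.500 > r=6.5); the cylinder at (16, -3): section is a regular 8-gon, circumradius r=11 (area = (8/2)·11.000²·sin(360°/8) = 342.24 mm²); Taking the union: only the r=11 cylinder at (16, -3) is present, so the union is just that shape — area = 342.24 mm²; the cube at (11, -2) is not intersected at this z (z outside [7.5, 17]); Taking the first minus the rest: none of the subtracted shapes is present at this height, so that combined region is unchanged — area = 342.24 mm²; (whole slice rotated 70° about Z — lengths, areas and connectivity unchanged). Overall, the cross-section is a single solid region. Net area = 342.24 mm².

342.24 mm²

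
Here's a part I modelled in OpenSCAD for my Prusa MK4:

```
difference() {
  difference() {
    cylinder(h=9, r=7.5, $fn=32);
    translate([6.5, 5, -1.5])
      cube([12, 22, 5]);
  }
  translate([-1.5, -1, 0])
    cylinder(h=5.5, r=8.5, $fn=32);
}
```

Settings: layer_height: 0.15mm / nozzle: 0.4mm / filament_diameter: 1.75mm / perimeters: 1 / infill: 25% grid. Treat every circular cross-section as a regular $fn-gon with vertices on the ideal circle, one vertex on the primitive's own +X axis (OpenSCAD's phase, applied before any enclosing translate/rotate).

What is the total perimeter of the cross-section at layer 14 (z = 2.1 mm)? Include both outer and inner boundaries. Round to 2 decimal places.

At z = 2.1 mm: the r=7.5 cylinder contributes a regular 32-gon of circumradius 7.5 (perimeter = 2·32·7.500·sin(180°/32) = 47.05 mm); the cube at (6.5, 5) (footprint 12×22) is included at this height (perimeter 68.00 mm); Subtracting the remaining from the first: starting from the r=7.5 cylinder, the 12×22 cube at (6.5, 5) misses the remaining region (no effect) — boundary = 47.05 mm; the cylinder at (-1.5, -1): section is a regular 32-gon, circumradius r=8.5 (perimeter = 2·32·8.500·sin(180°/32) = 53.32 mm); After the difference (first − rest): starting from the result so far, the r=8.5 cylinder at (-1.5, -1) partially overlaps it — only the 167.32 mm² overlap (of its 225.52 mm²) is removed, clipping the outline — boundary = 31.40 mm. Overall, the cross-section is a single solid region. Total boundary length (outer) = 31.40 mm.

31.40 mm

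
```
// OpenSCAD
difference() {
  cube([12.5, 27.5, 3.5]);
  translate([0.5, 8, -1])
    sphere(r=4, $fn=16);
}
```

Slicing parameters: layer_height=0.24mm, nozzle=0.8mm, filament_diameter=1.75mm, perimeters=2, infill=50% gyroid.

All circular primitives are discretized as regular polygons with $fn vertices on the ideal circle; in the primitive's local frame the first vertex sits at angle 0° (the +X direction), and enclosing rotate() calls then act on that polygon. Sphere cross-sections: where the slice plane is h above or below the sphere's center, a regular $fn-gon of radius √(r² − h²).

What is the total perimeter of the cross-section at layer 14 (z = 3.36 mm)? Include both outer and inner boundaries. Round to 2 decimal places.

At z = 3.36 mm: the cube is present — its section is the full 12.5×27.5 rectangle (perimeter 80.00 mm); the sphere at (0.5, 8) is not intersected at this z (|z−center|=4.360 > r=4); Taking the first minus the rest: none of the subtracted shapes is present at this height, so the 12.5×27.5 cube is unchanged — boundary = 80.00 mm. Overall, the cross-section is a single solid region. Total boundary length (outer) = 80.00 mm.

80.00 mm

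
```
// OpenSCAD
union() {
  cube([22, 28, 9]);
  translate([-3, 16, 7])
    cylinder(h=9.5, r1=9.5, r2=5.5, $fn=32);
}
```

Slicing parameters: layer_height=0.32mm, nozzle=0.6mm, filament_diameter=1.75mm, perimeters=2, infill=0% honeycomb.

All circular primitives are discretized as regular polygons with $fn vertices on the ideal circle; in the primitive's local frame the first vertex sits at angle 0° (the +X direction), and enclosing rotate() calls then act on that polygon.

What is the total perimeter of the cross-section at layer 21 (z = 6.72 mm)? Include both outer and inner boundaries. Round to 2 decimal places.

At z = 6.72 mm: the cube is present — its section is the full 22×28 rectangle (perimeter 100.00 mm); the cone at (-3, 16) does not reach this height (z outside [7, 16.5]); Combining (union): only the 22×28 cube is present, so the union is just that shape — boundary = 100.00 mm. Overall, the cross-section is a single solid region. Total boundary length (outer) = 100.00 mm.

100.00 mm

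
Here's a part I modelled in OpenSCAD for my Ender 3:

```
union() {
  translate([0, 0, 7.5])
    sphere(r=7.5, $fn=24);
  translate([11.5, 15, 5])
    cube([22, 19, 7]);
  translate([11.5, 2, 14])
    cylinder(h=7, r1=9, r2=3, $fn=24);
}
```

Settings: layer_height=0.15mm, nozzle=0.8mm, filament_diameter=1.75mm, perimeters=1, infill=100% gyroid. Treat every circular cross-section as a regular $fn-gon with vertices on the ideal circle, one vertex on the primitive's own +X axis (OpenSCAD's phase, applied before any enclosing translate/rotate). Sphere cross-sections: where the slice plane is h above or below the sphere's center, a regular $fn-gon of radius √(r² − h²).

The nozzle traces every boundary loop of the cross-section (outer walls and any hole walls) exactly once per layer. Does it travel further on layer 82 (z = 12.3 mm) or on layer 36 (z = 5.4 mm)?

layer 36 (z = 5.4 mm)

Layer 82 (z = 12.3): the r=7.5 sphere slices to a regular 24-gon of circumradius 5.763 (√(r²−h²) with h=4.8 from center) (perimeter = 2·24·5.763·sin(180°/24) = 36.11 mm); the cube at (11.5, 15) is absent (z outside [5, 12]); the cone at (11.5, 2) is not intersected at this z (z outside [14, 21]); Merging all regions: only the r=7.5 sphere is present, so the union is just that shape — boundary = 36.11 mm. So its perimeter = 36.11 mm. Layer 36 (z = 5.4): the r=7.5 sphere contributes a regular 24-gon of circumradius √(7.5²−2.1²) = 7.200 (perimeter = 2·24·7.200·sin(180°/24) = 45.11 mm); the cube at (11.5, 15) (footprint 22×19) is included at this height (perimeter 82.00 mm); the cone at (11.5, 2) is not intersected at this z (z outside [14, 21]); Taking the union: the 2 present regions are separate (no shared area or edge), so areas and boundary lengths simply add and each stays a separate island — boundary = 127.11 mm. So its perimeter = 127.11 mm. Layer 36 is larger (127.11 vs 36.11 mm).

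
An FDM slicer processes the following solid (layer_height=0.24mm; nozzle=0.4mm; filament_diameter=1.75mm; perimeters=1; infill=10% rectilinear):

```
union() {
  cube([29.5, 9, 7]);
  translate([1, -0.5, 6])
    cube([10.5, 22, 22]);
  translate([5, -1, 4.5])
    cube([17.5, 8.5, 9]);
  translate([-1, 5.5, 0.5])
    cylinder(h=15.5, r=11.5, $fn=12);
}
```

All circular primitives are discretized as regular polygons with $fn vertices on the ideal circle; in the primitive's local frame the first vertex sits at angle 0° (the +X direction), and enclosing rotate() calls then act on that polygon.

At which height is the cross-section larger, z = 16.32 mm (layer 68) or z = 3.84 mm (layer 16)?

Layer 68 (z = 16.32): the cube is not intersected at this z (z outside [0, 7]); the 10.5×22 cube at (1, -0.5) contributes its full rectangle (area 231.00 mm²); the cube at (5, -1) does not reach this height (z outside [4.5, 13.5]); the cylinder at (-1, 5.5) does not reach this height (z outside [0.5, 16]); Combining (union): only the 10.5×22 cube at (1, -0.5) is present, so the union is just that shape — area = 231.00 mm². So its area = 231.00 mm². Layer 16 (z = 3.84): the cube (footprint 29.5×9) is included at this height (area 265.50 mm²); the cube at (1, -0.5) is absent (z outside [6, 28]); the cube at (5, -1) does not reach this height (z outside [4.5, 13.5]); the cylinder at (-1, 5.5): section is a regular 12-gon, circumradius r=11.5 (area = (12/2)·11.500²·sin(360°/12) = 396.75 mm²); Merging all regions: the regions partially overlap — summed areas 662.25 mm² minus the doubly-counted overlap 88.81 mm² gives 573.44 mm² — area = 573.44 mm². So its area = 573.44 mm². Layer 16 is larger (573.44 vs 231.00 mm²).

layer 16 (z = 3.84 mm)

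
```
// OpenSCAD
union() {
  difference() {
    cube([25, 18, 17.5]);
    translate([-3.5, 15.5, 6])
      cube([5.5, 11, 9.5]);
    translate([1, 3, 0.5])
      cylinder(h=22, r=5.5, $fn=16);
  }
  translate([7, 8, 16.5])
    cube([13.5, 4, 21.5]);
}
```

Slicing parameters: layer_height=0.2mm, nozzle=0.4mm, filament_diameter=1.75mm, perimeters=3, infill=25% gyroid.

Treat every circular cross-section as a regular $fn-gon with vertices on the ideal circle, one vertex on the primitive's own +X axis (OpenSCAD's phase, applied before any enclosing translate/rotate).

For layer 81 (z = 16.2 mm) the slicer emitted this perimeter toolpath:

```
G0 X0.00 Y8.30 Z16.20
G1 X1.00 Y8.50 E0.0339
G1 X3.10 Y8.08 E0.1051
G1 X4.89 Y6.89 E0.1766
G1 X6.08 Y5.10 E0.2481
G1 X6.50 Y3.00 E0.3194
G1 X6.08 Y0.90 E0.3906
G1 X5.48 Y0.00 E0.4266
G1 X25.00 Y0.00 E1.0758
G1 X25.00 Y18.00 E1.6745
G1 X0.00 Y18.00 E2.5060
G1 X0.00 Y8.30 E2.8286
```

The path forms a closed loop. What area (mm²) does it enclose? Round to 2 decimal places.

Apply the shoelace formula to the sequence of (X, Y) vertices; enclosed area = 403.05 mm².

403.05 mm²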